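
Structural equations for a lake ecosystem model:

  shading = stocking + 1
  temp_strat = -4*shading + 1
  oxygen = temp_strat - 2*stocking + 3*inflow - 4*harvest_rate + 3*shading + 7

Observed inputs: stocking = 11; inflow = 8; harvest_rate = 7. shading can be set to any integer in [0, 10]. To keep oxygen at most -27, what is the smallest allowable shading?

shading = 9

Intervening on shading fixes its value directly, overriding its dependence on stocking.
Substituting into the oxygen equation gives oxygen = -shading - 18.
Require -shading - 18 ≤ -27, so shading ≥ 9.
The smallest integer in [0, 10] satisfying this is 9.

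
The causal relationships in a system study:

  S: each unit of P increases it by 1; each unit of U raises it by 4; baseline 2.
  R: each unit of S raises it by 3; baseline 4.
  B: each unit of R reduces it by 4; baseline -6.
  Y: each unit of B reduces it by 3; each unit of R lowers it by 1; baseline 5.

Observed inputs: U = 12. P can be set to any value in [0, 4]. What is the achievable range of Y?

1717 to 1849

Substituting into the S equation gives S = P + 50.
This gives R = 3*P + 154.
Substituting into the B equation gives B = -12*P - 622.
This gives Y = 33*P + 1717.
Linear in P, so extremes are at the endpoints: P = 0 gives Y = 1717; P = 4 gives Y = 1849.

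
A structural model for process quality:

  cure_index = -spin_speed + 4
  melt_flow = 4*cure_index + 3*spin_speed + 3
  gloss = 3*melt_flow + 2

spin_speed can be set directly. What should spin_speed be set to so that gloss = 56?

Substituting into the melt_flow equation gives melt_flow = -spin_speed + 19.
Substituting into the gloss equation gives gloss = -3*spin_speed + 59.
Solve -3*spin_speed + 59 = 56: spin_speed = (56 - 59) / -3 = 1.

spin_speed = 1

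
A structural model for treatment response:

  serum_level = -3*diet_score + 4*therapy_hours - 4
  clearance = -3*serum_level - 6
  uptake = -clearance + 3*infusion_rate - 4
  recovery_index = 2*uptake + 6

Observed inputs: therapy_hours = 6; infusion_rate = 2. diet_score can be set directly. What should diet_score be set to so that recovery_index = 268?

Substituting into the serum_level equation gives serum_level = -3*diet_score + 20.
Substituting into the clearance equation gives clearance = 9*diet_score - 66.
uptake becomes -9*diet_score + 68.
Substituting into the recovery_index equation gives recovery_index = -18*diet_score + 142.
Solve -18*diet_score + 142 = 268: diet_score = (268 - 142) / -18 = -7.

diet_score = -7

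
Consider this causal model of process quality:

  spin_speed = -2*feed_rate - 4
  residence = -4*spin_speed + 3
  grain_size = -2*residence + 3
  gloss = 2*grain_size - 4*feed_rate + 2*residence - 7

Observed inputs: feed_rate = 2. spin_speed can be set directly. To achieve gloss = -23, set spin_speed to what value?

Intervening on spin_speed fixes its value directly, overriding its dependence on feed_rate.
Substituting into the grain_size equation gives grain_size = 8*spin_speed - 3.
So gloss = 8*spin_speed - 15.
Solve 8*spin_speed - 15 = -23: spin_speed = (-23 + 15) / 8 = -1.

spin_speed = -1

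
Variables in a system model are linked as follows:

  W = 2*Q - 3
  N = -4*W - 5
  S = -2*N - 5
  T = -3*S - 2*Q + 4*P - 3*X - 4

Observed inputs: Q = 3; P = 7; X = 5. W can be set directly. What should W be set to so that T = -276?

W = 11

Intervening on W fixes its value directly, overriding its dependence on Q.
Substituting into the S equation gives S = 8*W + 5.
So T = -24*W - 12.
Solve -24*W - 12 = -276: W = (-276 + 12) / -24 = 11.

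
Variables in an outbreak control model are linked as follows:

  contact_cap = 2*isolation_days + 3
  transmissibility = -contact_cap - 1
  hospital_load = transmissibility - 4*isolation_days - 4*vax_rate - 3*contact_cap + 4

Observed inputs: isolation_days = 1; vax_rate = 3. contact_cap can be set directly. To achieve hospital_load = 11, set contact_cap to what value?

Intervening on contact_cap fixes its value directly, overriding its dependence on isolation_days.
Substituting into the hospital_load equation gives hospital_load = -4*contact_cap - 13.
Solve -4*contact_cap - 13 = 11: contact_cap = (11 + 13) / -4 = -6.

contact_cap = -6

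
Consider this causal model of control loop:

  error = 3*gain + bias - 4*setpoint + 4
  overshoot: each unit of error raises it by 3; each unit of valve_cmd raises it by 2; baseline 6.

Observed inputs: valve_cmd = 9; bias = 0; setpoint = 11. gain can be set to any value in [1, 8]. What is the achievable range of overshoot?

Substituting into the error equation gives error = 3*gain - 40.
Substituting into the overshoot equation gives overshoot = 9*gain - 96.
Linear in gain, so extremes are at the endpoints: gain = 1 gives overshoot = -87; gain = 8 gives overshoot = -24.

-87 to -24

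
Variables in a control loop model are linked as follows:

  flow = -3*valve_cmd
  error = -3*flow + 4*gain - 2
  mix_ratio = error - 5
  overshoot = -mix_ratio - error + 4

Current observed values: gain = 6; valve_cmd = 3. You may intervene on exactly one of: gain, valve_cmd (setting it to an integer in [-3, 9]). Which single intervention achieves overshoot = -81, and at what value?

Intervening on gain: with other inputs at their observed values, overshoot = -8*gain - 41. Solving for -81 gives gain = 5, within [-3, 9].
Intervening on valve_cmd: overshoot = -18*valve_cmd - 35. Reaching -81 requires valve_cmd = 23/9, not an integer.

set gain = 5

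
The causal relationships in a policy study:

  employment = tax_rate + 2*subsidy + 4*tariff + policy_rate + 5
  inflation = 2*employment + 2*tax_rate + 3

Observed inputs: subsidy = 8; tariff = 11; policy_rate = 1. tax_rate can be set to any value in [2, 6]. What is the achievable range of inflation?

143 to 159

Substituting into the employment equation gives employment = tax_rate + 66.
So inflation = 4*tax_rate + 135.
Linear in tax_rate, so extremes are at the endpoints: tax_rate = 2 gives inflation = 143; tax_rate = 6 gives inflation = 159.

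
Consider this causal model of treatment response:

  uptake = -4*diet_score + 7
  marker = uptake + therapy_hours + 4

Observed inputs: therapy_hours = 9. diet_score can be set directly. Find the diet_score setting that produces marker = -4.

Substituting into the marker equation gives marker = -4*diet_score + 20.
Solve -4*diet_score + 20 = -4: diet_score = (-4 - 20) / -4 = 6.

diet_score = 6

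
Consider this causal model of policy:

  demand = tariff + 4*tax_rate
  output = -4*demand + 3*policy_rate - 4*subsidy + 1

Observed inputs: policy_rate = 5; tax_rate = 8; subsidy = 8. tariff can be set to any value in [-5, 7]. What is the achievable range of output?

-172 to -124

Substituting into the demand equation gives demand = tariff + 32.
So output = -4*tariff - 144.
Linear in tariff, so extremes are at the endpoints: tariff = -5 gives output = -124; tariff = 7 gives output = -172.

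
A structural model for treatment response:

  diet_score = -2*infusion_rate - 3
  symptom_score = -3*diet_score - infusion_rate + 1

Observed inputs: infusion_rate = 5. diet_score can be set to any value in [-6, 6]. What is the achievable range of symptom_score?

-22 to 14

Intervening on diet_score fixes its value directly, overriding its dependence on infusion_rate.
Substituting into the symptom_score equation gives symptom_score = -3*diet_score - 4.
Linear in diet_score, so extremes are at the endpoints: diet_score = -6 gives symptom_score = 14; diet_score = 6 gives symptom_score = -22.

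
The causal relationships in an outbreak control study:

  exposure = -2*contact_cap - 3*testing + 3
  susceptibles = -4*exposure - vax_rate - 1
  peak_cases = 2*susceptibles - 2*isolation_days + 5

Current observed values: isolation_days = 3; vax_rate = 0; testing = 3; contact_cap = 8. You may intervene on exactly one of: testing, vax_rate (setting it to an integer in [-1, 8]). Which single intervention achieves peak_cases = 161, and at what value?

Intervening on testing: peak_cases = 24*testing + 101. Reaching 161 requires testing = 5/2, not an integer.
Intervening on vax_rate: with other inputs at their observed values, peak_cases = -2*vax_rate + 173. Solving for 161 gives vax_rate = 6, within [-1, 8].

set vax_rate = 6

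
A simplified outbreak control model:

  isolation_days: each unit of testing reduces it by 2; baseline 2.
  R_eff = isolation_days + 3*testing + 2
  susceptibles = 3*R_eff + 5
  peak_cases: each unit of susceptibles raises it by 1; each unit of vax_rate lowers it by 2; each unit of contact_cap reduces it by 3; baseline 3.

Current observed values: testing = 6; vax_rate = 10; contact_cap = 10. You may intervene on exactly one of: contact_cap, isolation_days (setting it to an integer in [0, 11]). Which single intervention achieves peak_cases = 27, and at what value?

set isolation_days = 3

Intervening on contact_cap: peak_cases = -3*contact_cap + 18. Reaching 27 requires contact_cap = -3, outside [0, 11].
Intervening on isolation_days: with other inputs at their observed values, peak_cases = 3*isolation_days + 18. Solving for 27 gives isolation_days = 3, within [0, 11].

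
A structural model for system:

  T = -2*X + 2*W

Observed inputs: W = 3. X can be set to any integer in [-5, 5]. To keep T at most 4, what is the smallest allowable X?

X = 1

Substituting into the T equation gives T = -2*X + 6.
Require -2*X + 6 ≤ 4, so X ≥ 1.
The smallest integer in [-5, 5] satisfying this is 1.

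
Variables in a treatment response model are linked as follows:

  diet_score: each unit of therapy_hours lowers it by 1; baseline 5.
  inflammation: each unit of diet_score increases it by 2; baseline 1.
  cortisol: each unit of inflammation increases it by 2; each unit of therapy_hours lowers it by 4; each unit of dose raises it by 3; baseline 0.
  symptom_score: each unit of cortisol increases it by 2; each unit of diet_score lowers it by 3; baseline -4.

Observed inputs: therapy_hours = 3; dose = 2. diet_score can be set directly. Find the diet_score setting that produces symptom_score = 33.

Intervening on diet_score fixes its value directly, overriding its dependence on therapy_hours.
Substituting into the cortisol equation gives cortisol = 4*diet_score - 4.
Substituting into the symptom_score equation gives symptom_score = 5*diet_score - 12.
Solve 5*diet_score - 12 = 33: diet_score = (33 + 12) / 5 = 9.

diet_score = 9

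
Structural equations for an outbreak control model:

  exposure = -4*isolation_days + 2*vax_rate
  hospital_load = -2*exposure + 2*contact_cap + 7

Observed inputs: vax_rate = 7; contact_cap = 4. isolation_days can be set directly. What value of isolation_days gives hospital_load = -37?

Substituting into the exposure equation gives exposure = -4*isolation_days + 14.
hospital_load becomes 8*isolation_days - 13.
Solve 8*isolation_days - 13 = -37: isolation_days = (-37 + 13) / 8 = -3.

isolation_days = -3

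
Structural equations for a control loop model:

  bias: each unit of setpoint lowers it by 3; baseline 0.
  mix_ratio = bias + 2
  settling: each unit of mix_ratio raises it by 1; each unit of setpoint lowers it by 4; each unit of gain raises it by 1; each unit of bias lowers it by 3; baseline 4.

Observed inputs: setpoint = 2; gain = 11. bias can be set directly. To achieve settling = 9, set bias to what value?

bias = 0

Intervening on bias fixes its value directly, overriding its dependence on setpoint.
Substituting into the settling equation gives settling = -2*bias + 9.
Solve -2*bias + 9 = 9: bias = (9 - 9) / -2 = 0.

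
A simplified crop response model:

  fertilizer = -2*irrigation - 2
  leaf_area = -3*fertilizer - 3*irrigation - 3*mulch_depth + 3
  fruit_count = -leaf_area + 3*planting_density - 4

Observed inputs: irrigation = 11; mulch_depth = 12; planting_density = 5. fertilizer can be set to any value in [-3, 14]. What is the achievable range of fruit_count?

Intervening on fertilizer fixes its value directly, overriding its dependence on irrigation.
Substituting into the leaf_area equation gives leaf_area = -3*fertilizer - 66.
So fruit_count = 3*fertilizer + 77.
Linear in fertilizer, so extremes are at the endpoints: fertilizer = -3 gives fruit_count = 68; fertilizer = 14 gives fruit_count = 119.

68 to 119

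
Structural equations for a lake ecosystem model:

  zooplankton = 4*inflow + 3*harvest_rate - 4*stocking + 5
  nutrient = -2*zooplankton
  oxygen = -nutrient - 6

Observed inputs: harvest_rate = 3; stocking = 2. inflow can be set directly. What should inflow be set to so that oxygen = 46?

Substituting into the zooplankton equation gives zooplankton = 4*inflow + 6.
So nutrient = -8*inflow - 12.
This gives oxygen = 8*inflow + 6.
Solve 8*inflow + 6 = 46: inflow = (46 - 6) / 8 = 5.

inflow = 5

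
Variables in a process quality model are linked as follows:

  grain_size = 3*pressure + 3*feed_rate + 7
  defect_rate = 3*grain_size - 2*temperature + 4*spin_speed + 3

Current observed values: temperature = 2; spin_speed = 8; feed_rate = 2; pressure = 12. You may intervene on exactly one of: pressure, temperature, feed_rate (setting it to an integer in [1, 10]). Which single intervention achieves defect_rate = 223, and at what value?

Intervening on pressure: defect_rate = 9*pressure + 70. Reaching 223 requires pressure = 17, outside [1, 10].
Intervening on temperature: defect_rate = -2*temperature + 182. Reaching 223 requires temperature = -41/2, not an integer.
Intervening on feed_rate: with other inputs at their observed values, defect_rate = 9*feed_rate + 160. Solving for 223 gives feed_rate = 7, within [1, 10].

set feed_rate = 7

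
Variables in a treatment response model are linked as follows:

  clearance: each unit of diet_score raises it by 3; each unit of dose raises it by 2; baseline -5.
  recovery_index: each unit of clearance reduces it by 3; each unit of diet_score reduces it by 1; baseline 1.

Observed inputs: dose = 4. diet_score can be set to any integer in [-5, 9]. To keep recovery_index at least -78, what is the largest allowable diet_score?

Substituting into the clearance equation gives clearance = 3*diet_score + 3.
Substituting into the recovery_index equation gives recovery_index = -10*diet_score - 8.
Require -10*diet_score - 8 ≥ -78, so diet_score ≤ 7.
The largest integer in [-5, 9] satisfying this is 7.

diet_score = 7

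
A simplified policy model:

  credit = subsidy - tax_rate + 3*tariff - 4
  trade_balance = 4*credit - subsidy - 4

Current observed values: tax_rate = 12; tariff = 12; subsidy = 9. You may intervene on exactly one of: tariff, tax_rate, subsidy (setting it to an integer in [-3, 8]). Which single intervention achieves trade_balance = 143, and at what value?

set tax_rate = 2

Intervening on tariff: trade_balance = 12*tariff - 41. Reaching 143 requires tariff = 46/3, not an integer.
Intervening on tax_rate: with other inputs at their observed values, trade_balance = -4*tax_rate + 151. Solving for 143 gives tax_rate = 2, within [-3, 8].
Intervening on subsidy: trade_balance = 3*subsidy + 76. Reaching 143 requires subsidy = 67/3, not an integer.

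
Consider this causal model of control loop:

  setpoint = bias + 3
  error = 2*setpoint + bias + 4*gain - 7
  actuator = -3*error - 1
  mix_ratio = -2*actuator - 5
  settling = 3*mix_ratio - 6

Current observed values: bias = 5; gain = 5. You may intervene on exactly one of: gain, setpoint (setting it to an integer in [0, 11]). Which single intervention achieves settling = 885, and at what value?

Intervening on gain: with other inputs at their observed values, settling = 72*gain + 237. Solving for 885 gives gain = 9, within [0, 11].
Intervening on setpoint: settling = 36*setpoint + 309. Reaching 885 requires setpoint = 16, outside [0, 11].

set gain = 9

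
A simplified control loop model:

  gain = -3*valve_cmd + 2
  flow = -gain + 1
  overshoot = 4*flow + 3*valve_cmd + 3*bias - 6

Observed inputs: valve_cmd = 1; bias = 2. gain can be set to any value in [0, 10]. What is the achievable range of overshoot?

Intervening on gain fixes its value directly, overriding its dependence on valve_cmd.
Substituting into the overshoot equation gives overshoot = -4*gain + 7.
Linear in gain, so extremes are at the endpoints: gain = 0 gives overshoot = 7; gain = 10 gives overshoot = -33.

-33 to 7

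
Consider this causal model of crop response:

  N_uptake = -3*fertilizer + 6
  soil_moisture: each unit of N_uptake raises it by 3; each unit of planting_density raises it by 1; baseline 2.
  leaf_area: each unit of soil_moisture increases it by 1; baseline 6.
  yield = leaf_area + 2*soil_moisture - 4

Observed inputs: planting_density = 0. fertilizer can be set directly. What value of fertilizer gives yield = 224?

fertilizer = -6

Substituting into the soil_moisture equation gives soil_moisture = -9*fertilizer + 20.
This gives leaf_area = -9*fertilizer + 26.
So yield = -27*fertilizer + 62.
Solve -27*fertilizer + 62 = 224: fertilizer = (224 - 62) / -27 = -6.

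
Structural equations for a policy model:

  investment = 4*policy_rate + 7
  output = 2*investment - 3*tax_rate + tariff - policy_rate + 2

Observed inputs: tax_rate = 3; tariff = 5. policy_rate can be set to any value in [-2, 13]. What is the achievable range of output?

-2 to 103

Substituting into the output equation gives output = 7*policy_rate + 12.
Linear in policy_rate, so extremes are at the endpoints: policy_rate = -2 gives output = -2; policy_rate = 13 gives output = 103.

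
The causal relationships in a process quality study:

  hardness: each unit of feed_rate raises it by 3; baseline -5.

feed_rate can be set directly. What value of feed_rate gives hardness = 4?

Solve 3*feed_rate - 5 = 4: feed_rate = (4 + 5) / 3 = 3.

feed_rate = 3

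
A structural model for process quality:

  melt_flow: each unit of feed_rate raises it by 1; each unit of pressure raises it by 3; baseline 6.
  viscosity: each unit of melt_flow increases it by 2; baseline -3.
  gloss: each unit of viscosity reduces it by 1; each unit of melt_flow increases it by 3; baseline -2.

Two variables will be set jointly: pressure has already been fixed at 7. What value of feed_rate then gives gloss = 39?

With pressure held at 7:
Substituting into the melt_flow equation gives melt_flow = feed_rate + 27.
So viscosity = 2*feed_rate + 51.
Substituting into the gloss equation gives gloss = feed_rate + 28.
Solve feed_rate + 28 = 39: feed_rate = (39 - 28) / 1 = 11.

feed_rate = 11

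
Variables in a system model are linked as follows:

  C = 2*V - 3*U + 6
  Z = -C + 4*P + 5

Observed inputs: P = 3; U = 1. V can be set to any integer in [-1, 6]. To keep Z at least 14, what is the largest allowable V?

Substituting into the C equation gives C = 2*V + 3.
Substituting into the Z equation gives Z = -2*V + 14.
Require -2*V + 14 ≥ 14, so V ≤ 0.
The largest integer in [-1, 6] satisfying this is 0.

V = 0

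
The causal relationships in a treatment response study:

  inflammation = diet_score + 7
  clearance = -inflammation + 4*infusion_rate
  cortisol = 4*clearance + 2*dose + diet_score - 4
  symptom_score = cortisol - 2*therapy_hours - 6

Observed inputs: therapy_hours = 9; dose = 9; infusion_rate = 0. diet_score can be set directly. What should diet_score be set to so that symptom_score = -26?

diet_score = -4

Substituting into the clearance equation gives clearance = -diet_score - 7.
So cortisol = -3*diet_score - 14.
Substituting into the symptom_score equation gives symptom_score = -3*diet_score - 38.
Solve -3*diet_score - 38 = -26: diet_score = (-26 + 38) / -3 = -4.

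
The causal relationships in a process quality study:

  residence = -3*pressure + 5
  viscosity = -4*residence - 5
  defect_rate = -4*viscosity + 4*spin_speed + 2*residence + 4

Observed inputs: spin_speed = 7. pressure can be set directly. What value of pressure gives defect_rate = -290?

pressure = 8

Substituting into the viscosity equation gives viscosity = 12*pressure - 25.
So defect_rate = -54*pressure + 142.
Solve -54*pressure + 142 = -290: pressure = (-290 - 142) / -54 = 8.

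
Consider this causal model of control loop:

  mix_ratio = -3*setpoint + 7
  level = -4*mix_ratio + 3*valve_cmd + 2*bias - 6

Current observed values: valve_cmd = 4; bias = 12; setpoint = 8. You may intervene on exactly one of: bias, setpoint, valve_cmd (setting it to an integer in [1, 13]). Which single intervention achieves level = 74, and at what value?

set setpoint = 6

Intervening on bias: level = 2*bias + 74. Reaching 74 requires bias = 0, outside [1, 13].
Intervening on setpoint: with other inputs at their observed values, level = 12*setpoint + 2. Solving for 74 gives setpoint = 6, within [1, 13].
Intervening on valve_cmd: level = 3*valve_cmd + 86. Reaching 74 requires valve_cmd = -4, outside [1, 13].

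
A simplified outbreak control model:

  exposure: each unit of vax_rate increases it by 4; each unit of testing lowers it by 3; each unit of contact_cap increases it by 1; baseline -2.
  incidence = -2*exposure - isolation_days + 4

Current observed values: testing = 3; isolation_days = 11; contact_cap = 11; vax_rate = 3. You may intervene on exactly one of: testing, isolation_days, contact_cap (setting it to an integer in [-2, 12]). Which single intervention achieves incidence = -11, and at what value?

set contact_cap = 1

Intervening on testing: incidence = 6*testing - 49. Reaching -11 requires testing = 19/3, not an integer.
Intervening on isolation_days: incidence = -isolation_days - 20. Reaching -11 requires isolation_days = -9, outside [-2, 12].
Intervening on contact_cap: with other inputs at their observed values, incidence = -2*contact_cap - 9. Solving for -11 gives contact_cap = 1, within [-2, 12].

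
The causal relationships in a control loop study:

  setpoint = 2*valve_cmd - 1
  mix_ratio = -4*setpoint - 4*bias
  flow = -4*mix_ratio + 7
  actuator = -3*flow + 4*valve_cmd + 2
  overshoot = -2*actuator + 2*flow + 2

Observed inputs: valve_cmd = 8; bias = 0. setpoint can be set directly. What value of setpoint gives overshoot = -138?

setpoint = -1

Intervening on setpoint fixes its value directly, overriding its dependence on valve_cmd.
Substituting into the mix_ratio equation gives mix_ratio = -4*setpoint.
Substituting into the flow equation gives flow = 16*setpoint + 7.
Substituting into the actuator equation gives actuator = -48*setpoint + 13.
overshoot becomes 128*setpoint - 10.
Solve 128*setpoint - 10 = -138: setpoint = (-138 + 10) / 128 = -1.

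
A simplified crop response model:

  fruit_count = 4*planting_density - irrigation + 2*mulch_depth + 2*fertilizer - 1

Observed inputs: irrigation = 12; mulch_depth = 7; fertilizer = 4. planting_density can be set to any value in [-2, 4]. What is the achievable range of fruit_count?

1 to 25

Substituting into the fruit_count equation gives fruit_count = 4*planting_density + 9.
Linear in planting_density, so extremes are at the endpoints: planting_density = -2 gives fruit_count = 1; planting_density = 4 gives fruit_count = 25.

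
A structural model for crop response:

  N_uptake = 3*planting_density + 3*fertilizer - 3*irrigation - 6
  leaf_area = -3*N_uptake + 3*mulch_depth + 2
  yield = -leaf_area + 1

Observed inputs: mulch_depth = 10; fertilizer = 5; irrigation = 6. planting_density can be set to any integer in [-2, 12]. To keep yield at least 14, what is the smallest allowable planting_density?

Substituting into the N_uptake equation gives N_uptake = 3*planting_density - 9.
So leaf_area = -9*planting_density + 59.
Substituting into the yield equation gives yield = 9*planting_density - 58.
Require 9*planting_density - 58 ≥ 14, so planting_density ≥ 8.
The smallest integer in [-2, 12] satisfying this is 8.

planting_density = 8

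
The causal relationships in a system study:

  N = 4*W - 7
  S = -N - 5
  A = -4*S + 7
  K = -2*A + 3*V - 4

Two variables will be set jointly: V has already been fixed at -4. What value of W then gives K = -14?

With V held at -4:
Substituting into the S equation gives S = -4*W + 2.
Substituting into the A equation gives A = 16*W - 1.
So K = -32*W - 14.
Solve -32*W - 14 = -14: W = (-14 + 14) / -32 = 0.

W = 0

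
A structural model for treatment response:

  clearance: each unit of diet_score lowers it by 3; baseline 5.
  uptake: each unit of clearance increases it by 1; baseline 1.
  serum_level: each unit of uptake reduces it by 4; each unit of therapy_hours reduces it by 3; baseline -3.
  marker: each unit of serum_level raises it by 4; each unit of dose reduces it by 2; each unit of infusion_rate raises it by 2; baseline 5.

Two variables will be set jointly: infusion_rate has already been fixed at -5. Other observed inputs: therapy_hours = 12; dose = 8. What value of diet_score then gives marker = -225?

diet_score = 1

With infusion_rate held at -5:
Substituting into the uptake equation gives uptake = -3*diet_score + 6.
serum_level becomes 12*diet_score - 63.
Substituting into the marker equation gives marker = 48*diet_score - 273.
Solve 48*diet_score - 273 = -225: diet_score = (-225 + 273) / 48 = 1.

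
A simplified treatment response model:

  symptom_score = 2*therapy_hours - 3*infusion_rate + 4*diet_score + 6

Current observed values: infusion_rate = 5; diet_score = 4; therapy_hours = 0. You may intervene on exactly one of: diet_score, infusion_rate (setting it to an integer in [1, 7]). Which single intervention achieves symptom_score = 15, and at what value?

Intervening on diet_score: with other inputs at their observed values, symptom_score = 4*diet_score - 9. Solving for 15 gives diet_score = 6, within [1, 7].
Intervening on infusion_rate: symptom_score = -3*infusion_rate + 22. Reaching 15 requires infusion_rate = 7/3, not an integer.

set diet_score = 6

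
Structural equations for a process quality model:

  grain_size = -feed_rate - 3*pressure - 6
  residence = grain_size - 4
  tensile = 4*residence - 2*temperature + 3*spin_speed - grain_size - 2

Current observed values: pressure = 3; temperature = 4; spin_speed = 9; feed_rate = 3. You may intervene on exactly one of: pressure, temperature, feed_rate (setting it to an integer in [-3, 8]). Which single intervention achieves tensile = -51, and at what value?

set temperature = 3

Intervening on pressure: tensile = -9*pressure - 26. Reaching -51 requires pressure = 25/9, not an integer.
Intervening on temperature: with other inputs at their observed values, tensile = -2*temperature - 45. Solving for -51 gives temperature = 3, within [-3, 8].
Intervening on feed_rate: tensile = -3*feed_rate - 44. Reaching -51 requires feed_rate = 7/3, not an integer.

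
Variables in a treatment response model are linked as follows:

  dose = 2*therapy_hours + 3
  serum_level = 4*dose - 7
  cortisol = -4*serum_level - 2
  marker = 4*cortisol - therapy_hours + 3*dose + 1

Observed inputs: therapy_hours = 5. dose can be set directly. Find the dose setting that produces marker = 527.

Intervening on dose fixes its value directly, overriding its dependence on therapy_hours.
Substituting into the cortisol equation gives cortisol = -16*dose + 26.
Substituting into the marker equation gives marker = -61*dose + 100.
Solve -61*dose + 100 = 527: dose = (527 - 100) / -61 = -7.

dose = -7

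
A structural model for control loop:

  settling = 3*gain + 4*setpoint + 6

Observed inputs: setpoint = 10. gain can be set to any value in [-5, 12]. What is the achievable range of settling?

Substituting into the settling equation gives settling = 3*gain + 46.
Linear in gain, so extremes are at the endpoints: gain = -5 gives settling = 31; gain = 12 gives settling = 82.

31 to 82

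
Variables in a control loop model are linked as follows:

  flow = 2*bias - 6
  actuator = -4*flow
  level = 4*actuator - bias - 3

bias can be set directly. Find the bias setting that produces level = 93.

bias = 0

Substituting into the actuator equation gives actuator = -8*bias + 24.
This gives level = -33*bias + 93.
Solve -33*bias + 93 = 93: bias = (93 - 93) / -33 = 0.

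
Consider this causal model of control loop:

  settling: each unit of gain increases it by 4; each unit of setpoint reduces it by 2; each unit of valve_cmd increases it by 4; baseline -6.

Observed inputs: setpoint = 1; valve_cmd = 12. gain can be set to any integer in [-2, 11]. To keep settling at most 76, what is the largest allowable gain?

Substituting into the settling equation gives settling = 4*gain + 40.
Require 4*gain + 40 ≤ 76, so gain ≤ 9.
The largest integer in [-2, 11] satisfying this is 9.

gain = 9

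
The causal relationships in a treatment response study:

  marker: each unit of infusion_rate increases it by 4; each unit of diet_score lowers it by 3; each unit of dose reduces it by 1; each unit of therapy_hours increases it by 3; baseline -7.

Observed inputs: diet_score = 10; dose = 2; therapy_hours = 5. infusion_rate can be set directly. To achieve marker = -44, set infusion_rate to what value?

infusion_rate = -5

Substituting into the marker equation gives marker = 4*infusion_rate - 24.
Solve 4*infusion_rate - 24 = -44: infusion_rate = (-44 + 24) / 4 = -5.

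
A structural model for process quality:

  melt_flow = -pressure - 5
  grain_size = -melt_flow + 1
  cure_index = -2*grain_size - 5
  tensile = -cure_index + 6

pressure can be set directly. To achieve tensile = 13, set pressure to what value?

pressure = -5

Substituting into the grain_size equation gives grain_size = pressure + 6.
Substituting into the cure_index equation gives cure_index = -2*pressure - 17.
This gives tensile = 2*pressure + 23.
Solve 2*pressure + 23 = 13: pressure = (13 - 23) / 2 = -5.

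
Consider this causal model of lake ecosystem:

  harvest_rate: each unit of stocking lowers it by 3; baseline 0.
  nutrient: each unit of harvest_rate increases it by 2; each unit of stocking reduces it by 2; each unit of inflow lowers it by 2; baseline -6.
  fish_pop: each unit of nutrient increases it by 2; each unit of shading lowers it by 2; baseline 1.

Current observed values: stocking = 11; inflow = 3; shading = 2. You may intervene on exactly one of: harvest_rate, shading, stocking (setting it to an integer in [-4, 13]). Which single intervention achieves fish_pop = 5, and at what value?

Intervening on harvest_rate: fish_pop = 4*harvest_rate - 71. Reaching 5 requires harvest_rate = 19, outside [-4, 13].
Intervening on shading: fish_pop = -2*shading - 199. Reaching 5 requires shading = -102, outside [-4, 13].
Intervening on stocking: with other inputs at their observed values, fish_pop = -16*stocking - 27. Solving for 5 gives stocking = -2, within [-4, 13].

set stocking = -2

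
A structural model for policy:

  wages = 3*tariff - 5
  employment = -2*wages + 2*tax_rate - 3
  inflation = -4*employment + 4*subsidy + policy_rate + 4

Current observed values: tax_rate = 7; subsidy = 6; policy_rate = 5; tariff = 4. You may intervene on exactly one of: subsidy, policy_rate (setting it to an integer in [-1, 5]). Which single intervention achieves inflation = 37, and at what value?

Intervening on subsidy: with other inputs at their observed values, inflation = 4*subsidy + 21. Solving for 37 gives subsidy = 4, within [-1, 5].
Intervening on policy_rate: inflation = policy_rate + 40. Reaching 37 requires policy_rate = -3, outside [-1, 5].

set subsidy = 4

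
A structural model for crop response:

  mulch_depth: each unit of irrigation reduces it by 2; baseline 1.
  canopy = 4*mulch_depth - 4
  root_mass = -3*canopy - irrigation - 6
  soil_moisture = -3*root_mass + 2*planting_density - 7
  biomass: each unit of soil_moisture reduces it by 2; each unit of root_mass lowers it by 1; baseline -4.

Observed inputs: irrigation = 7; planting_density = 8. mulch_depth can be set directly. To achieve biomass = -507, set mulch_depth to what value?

mulch_depth = 8

Intervening on mulch_depth fixes its value directly, overriding its dependence on irrigation.
Substituting into the root_mass equation gives root_mass = -12*mulch_depth - 1.
Substituting into the soil_moisture equation gives soil_moisture = 36*mulch_depth + 12.
So biomass = -60*mulch_depth - 27.
Solve -60*mulch_depth - 27 = -507: mulch_depth = (-507 + 27) / -60 = 8.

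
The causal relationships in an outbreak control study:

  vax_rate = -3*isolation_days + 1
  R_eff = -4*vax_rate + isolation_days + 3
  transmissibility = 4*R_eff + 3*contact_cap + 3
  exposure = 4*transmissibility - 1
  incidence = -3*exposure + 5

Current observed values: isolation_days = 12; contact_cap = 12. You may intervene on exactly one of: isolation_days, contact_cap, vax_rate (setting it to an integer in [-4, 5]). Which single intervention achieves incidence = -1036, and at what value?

set isolation_days = 1

Intervening on isolation_days: with other inputs at their observed values, incidence = -624*isolation_days - 412. Solving for -1036 gives isolation_days = 1, within [-4, 5].
Intervening on contact_cap: incidence = -36*contact_cap - 7468. Reaching -1036 requires contact_cap = -536/3, not an integer.
Intervening on vax_rate: incidence = 192*vax_rate - 1180. Reaching -1036 requires vax_rate = 3/4, not an integer.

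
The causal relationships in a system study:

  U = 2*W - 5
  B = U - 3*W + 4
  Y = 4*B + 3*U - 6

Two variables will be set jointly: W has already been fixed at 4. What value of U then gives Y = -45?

U = -1

With W held at 4:
Intervening on U fixes its value directly, overriding its dependence on W.
Substituting into the B equation gives B = U - 8.
Substituting into the Y equation gives Y = 7*U - 38.
Solve 7*U - 38 = -45: U = (-45 + 38) / 7 = -1.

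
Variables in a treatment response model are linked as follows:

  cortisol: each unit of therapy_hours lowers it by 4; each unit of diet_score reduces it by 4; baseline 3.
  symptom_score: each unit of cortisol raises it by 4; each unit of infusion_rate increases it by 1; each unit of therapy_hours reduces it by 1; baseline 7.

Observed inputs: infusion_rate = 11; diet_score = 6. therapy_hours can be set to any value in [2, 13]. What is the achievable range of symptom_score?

Substituting into the cortisol equation gives cortisol = -4*therapy_hours - 21.
symptom_score becomes -17*therapy_hours - 66.
Linear in therapy_hours, so extremes are at the endpoints: therapy_hours = 2 gives symptom_score = -100; therapy_hours = 13 gives symptom_score = -287.

-287 to -100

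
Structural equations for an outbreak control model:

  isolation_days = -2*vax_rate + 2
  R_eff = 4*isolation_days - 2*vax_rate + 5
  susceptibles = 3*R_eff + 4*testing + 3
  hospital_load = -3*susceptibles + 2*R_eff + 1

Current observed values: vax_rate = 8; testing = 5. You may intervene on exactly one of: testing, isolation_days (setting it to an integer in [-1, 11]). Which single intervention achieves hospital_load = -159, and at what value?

set isolation_days = 6

Intervening on testing: hospital_load = -12*testing + 461. Reaching -159 requires testing = 155/3, not an integer.
Intervening on isolation_days: with other inputs at their observed values, hospital_load = -28*isolation_days + 9. Solving for -159 gives isolation_days = 6, within [-1, 11].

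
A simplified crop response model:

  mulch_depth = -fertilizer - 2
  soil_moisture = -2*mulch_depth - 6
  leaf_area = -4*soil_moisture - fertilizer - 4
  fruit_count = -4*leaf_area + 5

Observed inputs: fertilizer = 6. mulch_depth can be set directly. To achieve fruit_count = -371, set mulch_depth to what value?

Intervening on mulch_depth fixes its value directly, overriding its dependence on fertilizer.
Substituting into the leaf_area equation gives leaf_area = 8*mulch_depth + 14.
fruit_count becomes -32*mulch_depth - 51.
Solve -32*mulch_depth - 51 = -371: mulch_depth = (-371 + 51) / -32 = 10.

mulch_depth = 10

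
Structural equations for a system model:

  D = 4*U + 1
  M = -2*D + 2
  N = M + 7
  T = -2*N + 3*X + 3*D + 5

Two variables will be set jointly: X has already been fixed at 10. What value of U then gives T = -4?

U = -1

With X held at 10:
Substituting into the M equation gives M = -8*U.
Substituting into the N equation gives N = -8*U + 7.
Substituting into the T equation gives T = 28*U + 24.
Solve 28*U + 24 = -4: U = (-4 - 24) / 28 = -1.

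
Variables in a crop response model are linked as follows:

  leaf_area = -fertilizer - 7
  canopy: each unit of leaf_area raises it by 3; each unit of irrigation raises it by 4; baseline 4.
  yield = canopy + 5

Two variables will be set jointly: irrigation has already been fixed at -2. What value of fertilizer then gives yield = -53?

fertilizer = 11

With irrigation held at -2:
Substituting into the canopy equation gives canopy = -3*fertilizer - 25.
This gives yield = -3*fertilizer - 20.
Solve -3*fertilizer - 20 = -53: fertilizer = (-53 + 20) / -3 = 11.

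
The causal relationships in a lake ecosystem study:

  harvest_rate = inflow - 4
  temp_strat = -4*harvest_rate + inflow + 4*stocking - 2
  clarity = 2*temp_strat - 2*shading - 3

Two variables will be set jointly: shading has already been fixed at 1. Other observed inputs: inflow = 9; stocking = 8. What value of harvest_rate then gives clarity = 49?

harvest_rate = 3

With shading held at 1:
Intervening on harvest_rate fixes its value directly, overriding its dependence on inflow.
Substituting into the temp_strat equation gives temp_strat = -4*harvest_rate + 39.
Substituting into the clarity equation gives clarity = -8*harvest_rate + 73.
Solve -8*harvest_rate + 73 = 49: harvest_rate = (49 - 73) / -8 = 3.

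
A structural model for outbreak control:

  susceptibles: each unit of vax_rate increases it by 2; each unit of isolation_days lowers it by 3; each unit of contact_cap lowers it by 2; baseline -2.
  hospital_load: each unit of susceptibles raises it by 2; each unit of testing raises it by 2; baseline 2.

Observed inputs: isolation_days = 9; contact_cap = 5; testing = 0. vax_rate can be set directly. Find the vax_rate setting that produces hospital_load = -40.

Substituting into the susceptibles equation gives susceptibles = 2*vax_rate - 39.
This gives hospital_load = 4*vax_rate - 76.
Solve 4*vax_rate - 76 = -40: vax_rate = (-40 + 76) / 4 = 9.

vax_rate = 9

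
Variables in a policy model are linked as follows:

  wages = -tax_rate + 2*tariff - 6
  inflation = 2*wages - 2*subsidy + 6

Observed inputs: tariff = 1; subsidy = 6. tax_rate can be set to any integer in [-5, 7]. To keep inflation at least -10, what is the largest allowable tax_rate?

tax_rate = -2

Substituting into the wages equation gives wages = -tax_rate - 4.
Substituting into the inflation equation gives inflation = -2*tax_rate - 14.
Require -2*tax_rate - 14 ≥ -10, so tax_rate ≤ -2.
The largest integer in [-5, 7] satisfying this is -2.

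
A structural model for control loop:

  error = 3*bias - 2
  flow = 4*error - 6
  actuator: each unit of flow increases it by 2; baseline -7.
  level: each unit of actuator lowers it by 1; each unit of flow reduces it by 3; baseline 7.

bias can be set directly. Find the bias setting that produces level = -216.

bias = 5

Substituting into the flow equation gives flow = 12*bias - 14.
So actuator = 24*bias - 35.
Substituting into the level equation gives level = -60*bias + 84.
Solve -60*bias + 84 = -216: bias = (-216 - 84) / -60 = 5.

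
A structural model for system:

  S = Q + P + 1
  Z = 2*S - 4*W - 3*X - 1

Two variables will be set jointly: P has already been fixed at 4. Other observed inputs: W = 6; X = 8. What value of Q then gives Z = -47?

Q = -4

With P held at 4:
Substituting into the S equation gives S = Q + 5.
Z becomes 2*Q - 39.
Solve 2*Q - 39 = -47: Q = (-47 + 39) / 2 = -4.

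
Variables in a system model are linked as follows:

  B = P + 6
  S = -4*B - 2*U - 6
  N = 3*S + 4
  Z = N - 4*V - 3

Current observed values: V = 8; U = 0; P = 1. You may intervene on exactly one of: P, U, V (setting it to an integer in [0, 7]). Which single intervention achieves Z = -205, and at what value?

set P = 7

Intervening on P: with other inputs at their observed values, Z = -12*P - 121. Solving for -205 gives P = 7, within [0, 7].
Intervening on U: Z = -6*U - 133. Reaching -205 requires U = 12, outside [0, 7].
Intervening on V: Z = -4*V - 101. Reaching -205 requires V = 26, outside [0, 7].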